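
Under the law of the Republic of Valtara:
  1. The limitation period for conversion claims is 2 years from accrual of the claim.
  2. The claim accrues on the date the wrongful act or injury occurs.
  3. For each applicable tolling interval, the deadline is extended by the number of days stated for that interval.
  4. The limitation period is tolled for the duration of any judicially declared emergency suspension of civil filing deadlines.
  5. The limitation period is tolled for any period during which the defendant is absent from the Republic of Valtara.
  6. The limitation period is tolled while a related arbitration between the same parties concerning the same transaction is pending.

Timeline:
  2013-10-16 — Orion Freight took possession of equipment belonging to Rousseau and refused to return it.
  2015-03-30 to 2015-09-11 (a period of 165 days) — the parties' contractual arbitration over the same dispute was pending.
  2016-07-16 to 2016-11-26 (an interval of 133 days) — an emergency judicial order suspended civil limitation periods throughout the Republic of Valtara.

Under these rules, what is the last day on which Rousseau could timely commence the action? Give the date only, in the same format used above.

The limitation period began to run on 2013-10-16.
The untolled deadline — 2 years after 2013-10-16 — is 2015-10-16.
The pending related arbitration from 2015-03-30 to 2015-09-11 tolled the period for 165 days, extending the deadline to 2016-03-29.
The emergency suspension of filing deadlines starting 2016-07-16 came too late — the period had run on 2016-03-29 — and so does not extend the deadline.

2016-03-29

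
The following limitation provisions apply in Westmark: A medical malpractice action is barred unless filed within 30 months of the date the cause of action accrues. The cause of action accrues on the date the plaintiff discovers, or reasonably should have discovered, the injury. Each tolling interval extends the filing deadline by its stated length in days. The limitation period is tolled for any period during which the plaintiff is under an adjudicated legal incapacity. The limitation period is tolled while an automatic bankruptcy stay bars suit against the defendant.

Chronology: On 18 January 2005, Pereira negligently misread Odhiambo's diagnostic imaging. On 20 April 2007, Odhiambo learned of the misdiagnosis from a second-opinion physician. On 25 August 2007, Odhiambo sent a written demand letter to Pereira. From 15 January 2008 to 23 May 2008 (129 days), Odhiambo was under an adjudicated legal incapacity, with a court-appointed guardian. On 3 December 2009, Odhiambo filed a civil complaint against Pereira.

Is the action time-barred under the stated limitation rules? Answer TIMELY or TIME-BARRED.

The claim did not accrue until Odhiambo discovered the injury on 20 April 2007; the 18 January 2005 act date does not start the clock under the stated rule.
30 months from 20 April 2007 is 20 October 2009.
The plaintiff's legal incapacity from 15 January 2008 to 23 May 2008 tolled the period for 129 days, extending the deadline to 26 February 2010.
The other events in the timeline have no effect on the limitation period under the stated rules.
The 3 December 2009 filing precedes the 26 February 2010 deadline; the claim is timely.

TIMELY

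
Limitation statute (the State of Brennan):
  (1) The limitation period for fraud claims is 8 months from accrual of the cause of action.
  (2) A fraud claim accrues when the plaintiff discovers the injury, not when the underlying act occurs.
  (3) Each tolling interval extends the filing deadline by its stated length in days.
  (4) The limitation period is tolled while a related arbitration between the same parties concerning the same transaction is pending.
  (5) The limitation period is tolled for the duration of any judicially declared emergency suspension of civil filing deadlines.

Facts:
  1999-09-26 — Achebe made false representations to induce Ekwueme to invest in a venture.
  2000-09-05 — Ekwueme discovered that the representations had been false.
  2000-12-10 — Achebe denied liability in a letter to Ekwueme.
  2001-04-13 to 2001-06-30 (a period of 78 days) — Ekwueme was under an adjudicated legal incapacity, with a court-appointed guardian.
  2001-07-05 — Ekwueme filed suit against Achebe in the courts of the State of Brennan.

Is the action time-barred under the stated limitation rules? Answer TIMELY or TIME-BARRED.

TIME-BARRED

Under the discovery rule, the claim accrued on 2000-09-05, when Ekwueme discovered the injury — not on the 1999-09-26 date of the underlying act.
8 months from 2000-09-05 is 2001-05-05.
No stated provision tolls the period for the plaintiff's incapacity, so the interval from 2001-04-13 to 2001-06-30 has no effect on the deadline.
The other events in the timeline have no effect on the limitation period under the stated rules.
Ekwueme filed on 2001-07-05, after the 2001-05-05 deadline, so the action is time-barred.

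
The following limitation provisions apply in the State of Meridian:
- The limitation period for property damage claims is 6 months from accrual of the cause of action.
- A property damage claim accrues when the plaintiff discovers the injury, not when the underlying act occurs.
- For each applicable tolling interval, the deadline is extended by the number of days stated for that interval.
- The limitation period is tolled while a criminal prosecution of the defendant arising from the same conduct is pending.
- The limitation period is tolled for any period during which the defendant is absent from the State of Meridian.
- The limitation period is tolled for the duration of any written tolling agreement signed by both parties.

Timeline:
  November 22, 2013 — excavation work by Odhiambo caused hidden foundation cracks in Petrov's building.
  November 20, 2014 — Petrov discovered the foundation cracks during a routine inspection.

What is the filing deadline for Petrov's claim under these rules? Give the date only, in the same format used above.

May 20, 2015

The claim did not accrue until Petrov discovered the injury on November 20, 2014; the November 22, 2013 act date does not start the clock under the stated rule.
The untolled deadline — 6 months after November 20, 2014 — is May 20, 2015.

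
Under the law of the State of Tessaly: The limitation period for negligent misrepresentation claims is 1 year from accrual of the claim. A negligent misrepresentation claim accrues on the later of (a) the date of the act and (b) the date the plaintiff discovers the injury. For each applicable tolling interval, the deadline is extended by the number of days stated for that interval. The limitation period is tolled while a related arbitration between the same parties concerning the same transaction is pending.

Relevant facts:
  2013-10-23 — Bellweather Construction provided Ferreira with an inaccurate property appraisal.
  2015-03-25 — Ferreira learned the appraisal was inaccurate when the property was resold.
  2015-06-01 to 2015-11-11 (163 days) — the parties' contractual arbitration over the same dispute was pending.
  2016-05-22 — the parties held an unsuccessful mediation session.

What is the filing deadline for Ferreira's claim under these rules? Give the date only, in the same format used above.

2016-09-04

Taking the later of the act (2013-10-23) and discovery (2015-03-25), the claim accrued on 2015-03-25.
Adding the 1 year base period to 2015-03-25 gives a deadline of 2016-03-25, before any tolling.
The period was tolled for 163 days by the pending related arbitration (2015-06-01 to 2015-11-11), pushing the deadline to 2016-09-04.
Nothing else in the chronology tolls or restarts the period.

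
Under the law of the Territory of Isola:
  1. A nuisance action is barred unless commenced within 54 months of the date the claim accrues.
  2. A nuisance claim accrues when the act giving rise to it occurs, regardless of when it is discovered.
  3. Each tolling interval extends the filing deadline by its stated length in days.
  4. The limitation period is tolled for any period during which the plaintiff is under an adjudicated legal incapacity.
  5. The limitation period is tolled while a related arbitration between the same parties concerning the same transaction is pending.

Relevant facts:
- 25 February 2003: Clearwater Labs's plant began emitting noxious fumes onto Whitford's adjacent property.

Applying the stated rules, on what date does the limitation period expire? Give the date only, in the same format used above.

25 August 2007

The claim accrued on 25 February 2003, when the wrongful act occurred.
54 months from 25 February 2003 is 25 August 2007.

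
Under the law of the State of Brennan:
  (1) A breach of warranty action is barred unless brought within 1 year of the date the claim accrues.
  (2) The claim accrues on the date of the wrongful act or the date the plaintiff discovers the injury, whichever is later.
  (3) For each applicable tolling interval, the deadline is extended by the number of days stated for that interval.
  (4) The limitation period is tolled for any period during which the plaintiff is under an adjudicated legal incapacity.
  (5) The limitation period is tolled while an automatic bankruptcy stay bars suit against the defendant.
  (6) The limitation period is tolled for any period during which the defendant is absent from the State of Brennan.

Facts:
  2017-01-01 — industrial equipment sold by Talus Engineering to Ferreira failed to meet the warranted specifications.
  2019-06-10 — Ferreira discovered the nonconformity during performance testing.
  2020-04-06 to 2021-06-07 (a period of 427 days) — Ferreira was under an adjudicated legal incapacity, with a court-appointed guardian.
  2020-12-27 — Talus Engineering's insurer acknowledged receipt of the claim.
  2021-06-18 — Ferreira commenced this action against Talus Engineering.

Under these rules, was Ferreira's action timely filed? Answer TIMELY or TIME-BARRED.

Taking the later of the act (2017-01-01) and discovery (2019-06-10), the claim accrued on 2019-06-10.
Adding the 1 year base period to 2019-06-10 gives a deadline of 2020-06-10, before any tolling.
Because the plaintiff's legal incapacity ran from 2020-04-06 to 2021-06-07, the deadline is extended by 427 days to 2021-08-11.
The other events in the timeline have no effect on the limitation period under the stated rules.
Ferreira filed on 2021-06-18, before the 2021-08-11 deadline, so the action is timely.

TIMELY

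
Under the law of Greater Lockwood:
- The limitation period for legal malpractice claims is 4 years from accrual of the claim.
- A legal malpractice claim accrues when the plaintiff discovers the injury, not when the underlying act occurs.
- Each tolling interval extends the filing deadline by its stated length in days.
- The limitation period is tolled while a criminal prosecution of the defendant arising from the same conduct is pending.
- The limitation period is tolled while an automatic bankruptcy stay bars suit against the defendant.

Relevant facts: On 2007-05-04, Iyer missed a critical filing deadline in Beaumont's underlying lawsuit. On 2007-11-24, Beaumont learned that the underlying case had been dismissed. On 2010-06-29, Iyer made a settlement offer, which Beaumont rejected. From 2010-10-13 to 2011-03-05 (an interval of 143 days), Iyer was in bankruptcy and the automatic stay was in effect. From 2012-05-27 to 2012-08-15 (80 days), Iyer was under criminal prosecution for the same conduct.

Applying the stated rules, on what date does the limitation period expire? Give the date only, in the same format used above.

Accrual is tied to discovery, so the period began on 2007-11-24 rather than on 2007-05-04 when the act occurred.
Adding the 4 years base period to 2007-11-24 gives a deadline of 2011-11-24, before any tolling.
Because the automatic bankruptcy stay ran from 2010-10-13 to 2011-03-05, the deadline is extended by 143 days to 2012-04-15.
The pending criminal prosecution starting 2012-05-27 came too late — the period had run on 2012-04-15 — and so does not extend the deadline.
Nothing else in the chronology tolls or restarts the period.

2012-04-15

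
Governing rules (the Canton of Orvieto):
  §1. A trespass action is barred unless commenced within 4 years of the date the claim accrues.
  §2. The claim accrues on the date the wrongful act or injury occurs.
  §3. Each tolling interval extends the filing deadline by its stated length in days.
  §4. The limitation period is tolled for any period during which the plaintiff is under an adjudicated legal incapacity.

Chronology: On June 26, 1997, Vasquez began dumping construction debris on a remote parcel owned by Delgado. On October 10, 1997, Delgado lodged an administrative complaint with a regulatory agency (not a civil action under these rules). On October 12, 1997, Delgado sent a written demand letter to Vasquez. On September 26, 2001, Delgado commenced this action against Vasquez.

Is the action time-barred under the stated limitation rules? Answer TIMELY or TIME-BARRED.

The claim accrued on June 26, 1997, when the wrongful act occurred.
4 years from June 26, 1997 is June 26, 2001.
The other events in the timeline have no effect on the limitation period under the stated rules.
The September 26, 2001 filing falls after the June 26, 2001 deadline; the claim is time-barred.

TIME-BARRED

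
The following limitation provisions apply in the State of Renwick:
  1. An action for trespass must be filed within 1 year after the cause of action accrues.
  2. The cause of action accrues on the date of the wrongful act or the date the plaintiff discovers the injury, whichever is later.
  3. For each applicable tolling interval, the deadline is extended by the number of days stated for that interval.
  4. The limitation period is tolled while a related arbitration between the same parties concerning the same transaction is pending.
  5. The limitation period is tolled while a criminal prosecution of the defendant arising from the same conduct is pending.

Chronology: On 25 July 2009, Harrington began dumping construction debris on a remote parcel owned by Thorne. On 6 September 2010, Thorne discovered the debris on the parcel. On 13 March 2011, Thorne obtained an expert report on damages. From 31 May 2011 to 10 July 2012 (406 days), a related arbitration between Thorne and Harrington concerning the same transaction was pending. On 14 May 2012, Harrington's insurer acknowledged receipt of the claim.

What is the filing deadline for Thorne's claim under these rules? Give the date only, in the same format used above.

16 October 2012

Because discovery on 6 September 2010 post-dates the 25 July 2009 act, accrual under the later-of rule falls on 6 September 2010.
1 year from 6 September 2010 is 6 September 2011.
The period was tolled for 406 days by the pending related arbitration (31 May 2011 to 10 July 2012), pushing the deadline to 16 October 2012.
Nothing else in the chronology tolls or restarts the period.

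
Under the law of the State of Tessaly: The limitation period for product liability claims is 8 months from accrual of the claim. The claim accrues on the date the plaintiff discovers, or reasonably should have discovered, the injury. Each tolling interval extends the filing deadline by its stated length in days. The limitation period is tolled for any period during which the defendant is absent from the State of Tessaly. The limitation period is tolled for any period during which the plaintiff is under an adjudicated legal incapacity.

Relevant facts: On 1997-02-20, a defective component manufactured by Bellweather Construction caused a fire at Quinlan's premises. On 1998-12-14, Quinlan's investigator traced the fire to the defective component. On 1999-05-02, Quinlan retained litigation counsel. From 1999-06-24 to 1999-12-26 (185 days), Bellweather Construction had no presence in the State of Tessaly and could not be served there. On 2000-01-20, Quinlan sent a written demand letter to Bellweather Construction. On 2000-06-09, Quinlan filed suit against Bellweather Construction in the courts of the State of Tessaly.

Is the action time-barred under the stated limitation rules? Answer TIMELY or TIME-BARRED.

TIME-BARRED

The claim did not accrue until Quinlan discovered the injury on 1998-12-14; the 1997-02-20 act date does not start the clock under the stated rule.
8 months from 1998-12-14 is 1999-08-14.
The defendant's absence from the jurisdiction from 1999-06-24 to 1999-12-26 tolled the period for 185 days, extending the deadline to 2000-02-15.
Nothing else in the chronology tolls or restarts the period.
Filing on 2000-06-09 missed the 2000-02-15 deadline — the action is time-barred.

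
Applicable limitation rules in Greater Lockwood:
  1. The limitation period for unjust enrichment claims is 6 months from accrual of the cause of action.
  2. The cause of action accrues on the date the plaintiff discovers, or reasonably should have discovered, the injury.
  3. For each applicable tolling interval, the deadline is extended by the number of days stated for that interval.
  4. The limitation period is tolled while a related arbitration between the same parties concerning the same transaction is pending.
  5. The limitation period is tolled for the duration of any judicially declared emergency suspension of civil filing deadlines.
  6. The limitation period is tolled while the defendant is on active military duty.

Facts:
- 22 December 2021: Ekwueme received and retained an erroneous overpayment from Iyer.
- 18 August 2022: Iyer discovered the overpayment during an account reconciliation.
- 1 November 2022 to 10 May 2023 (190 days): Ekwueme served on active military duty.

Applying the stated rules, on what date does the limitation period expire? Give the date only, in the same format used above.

27 August 2023

Under the discovery rule, the claim accrued on 18 August 2022, when Iyer discovered the injury — not on the 22 December 2021 date of the underlying act.
Adding the 6 months base period to 18 August 2022 gives a deadline of 18 February 2023, before any tolling.
The defendant's active military service from 1 November 2022 to 10 May 2023 tolled the period for 190 days, extending the deadline to 27 August 2023.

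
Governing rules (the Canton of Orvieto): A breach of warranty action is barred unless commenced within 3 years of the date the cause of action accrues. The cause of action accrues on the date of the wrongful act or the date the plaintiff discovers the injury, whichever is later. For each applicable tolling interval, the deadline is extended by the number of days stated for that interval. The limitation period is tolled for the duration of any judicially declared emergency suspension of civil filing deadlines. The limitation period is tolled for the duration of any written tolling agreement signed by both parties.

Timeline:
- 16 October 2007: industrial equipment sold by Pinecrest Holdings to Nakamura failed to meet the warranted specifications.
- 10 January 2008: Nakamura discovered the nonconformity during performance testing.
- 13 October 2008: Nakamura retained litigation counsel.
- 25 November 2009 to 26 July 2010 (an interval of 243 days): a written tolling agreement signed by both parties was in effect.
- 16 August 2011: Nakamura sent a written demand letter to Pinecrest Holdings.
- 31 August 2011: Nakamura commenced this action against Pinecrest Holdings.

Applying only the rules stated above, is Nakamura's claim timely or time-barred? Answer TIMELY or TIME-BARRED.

TIMELY

Because discovery on 10 January 2008 post-dates the 16 October 2007 act, accrual under the later-of rule falls on 10 January 2008.
3 years from 10 January 2008 is 10 January 2011.
Because the written tolling agreement ran from 25 November 2009 to 26 July 2010, the deadline is extended by 243 days to 10 September 2011.
None of the other events listed affects the running of the period under the stated rules.
Nakamura filed on 31 August 2011, before the 10 September 2011 deadline, so the action is timely.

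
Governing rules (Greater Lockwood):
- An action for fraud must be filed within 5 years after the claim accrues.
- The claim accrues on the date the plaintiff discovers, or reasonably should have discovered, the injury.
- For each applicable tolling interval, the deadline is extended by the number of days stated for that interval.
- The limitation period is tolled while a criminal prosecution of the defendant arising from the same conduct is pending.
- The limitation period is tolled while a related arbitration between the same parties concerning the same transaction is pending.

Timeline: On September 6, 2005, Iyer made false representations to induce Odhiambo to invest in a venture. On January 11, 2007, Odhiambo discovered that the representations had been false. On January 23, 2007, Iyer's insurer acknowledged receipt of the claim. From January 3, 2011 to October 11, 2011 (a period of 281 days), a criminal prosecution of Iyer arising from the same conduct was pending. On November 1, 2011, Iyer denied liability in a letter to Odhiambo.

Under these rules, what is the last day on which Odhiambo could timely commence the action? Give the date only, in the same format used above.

October 18, 2012

Under the discovery rule, the claim accrued on January 11, 2007, when Odhiambo discovered the injury — not on the September 6, 2005 date of the underlying act.
Adding the 5 years base period to January 11, 2007 gives a deadline of January 11, 2012, before any tolling.
Because the pending criminal prosecution ran from January 3, 2011 to October 11, 2011, the deadline is extended by 281 days to October 18, 2012.
Nothing else in the chronology tolls or restarts the period.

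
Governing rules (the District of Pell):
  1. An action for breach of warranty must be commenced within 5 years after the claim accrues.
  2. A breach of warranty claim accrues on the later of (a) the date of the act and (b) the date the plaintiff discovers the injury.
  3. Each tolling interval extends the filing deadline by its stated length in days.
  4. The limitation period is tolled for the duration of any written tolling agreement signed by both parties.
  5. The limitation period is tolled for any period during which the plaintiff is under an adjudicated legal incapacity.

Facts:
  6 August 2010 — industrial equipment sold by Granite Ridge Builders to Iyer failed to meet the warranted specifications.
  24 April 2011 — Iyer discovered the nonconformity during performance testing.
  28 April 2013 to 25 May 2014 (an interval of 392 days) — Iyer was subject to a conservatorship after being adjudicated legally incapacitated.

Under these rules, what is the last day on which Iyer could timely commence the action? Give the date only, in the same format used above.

21 May 2017

Because discovery on 24 April 2011 post-dates the 6 August 2010 act, accrual under the later-of rule falls on 24 April 2011.
5 years from 24 April 2011 is 24 April 2016.
The plaintiff's legal incapacity from 28 April 2013 to 25 May 2014 tolled the period for 392 days, extending the deadline to 21 May 2017.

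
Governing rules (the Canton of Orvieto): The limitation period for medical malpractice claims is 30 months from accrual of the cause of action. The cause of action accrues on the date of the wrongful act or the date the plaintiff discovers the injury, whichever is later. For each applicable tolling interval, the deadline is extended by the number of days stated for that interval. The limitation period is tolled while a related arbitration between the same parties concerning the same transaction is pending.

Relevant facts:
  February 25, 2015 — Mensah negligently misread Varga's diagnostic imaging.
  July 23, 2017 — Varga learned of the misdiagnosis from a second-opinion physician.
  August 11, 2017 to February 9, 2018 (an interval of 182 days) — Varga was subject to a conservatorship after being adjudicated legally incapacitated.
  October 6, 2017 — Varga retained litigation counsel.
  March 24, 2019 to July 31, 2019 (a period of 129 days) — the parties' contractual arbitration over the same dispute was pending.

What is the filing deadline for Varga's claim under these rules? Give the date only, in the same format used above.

May 31, 2020

Because discovery on July 23, 2017 post-dates the February 25, 2015 act, accrual under the later-of rule falls on July 23, 2017.
The untolled deadline — 30 months after July 23, 2017 — is January 23, 2020.
Because the pending related arbitration ran from March 24, 2019 to July 31, 2019, the deadline is extended by 129 days to May 31, 2020.
Although the plaintiff's incapacity ran from August 11, 2017 to February 9, 2018, the stated rules do not make that a tolling event, so it is disregarded.
Nothing else in the chronology tolls or restarts the period.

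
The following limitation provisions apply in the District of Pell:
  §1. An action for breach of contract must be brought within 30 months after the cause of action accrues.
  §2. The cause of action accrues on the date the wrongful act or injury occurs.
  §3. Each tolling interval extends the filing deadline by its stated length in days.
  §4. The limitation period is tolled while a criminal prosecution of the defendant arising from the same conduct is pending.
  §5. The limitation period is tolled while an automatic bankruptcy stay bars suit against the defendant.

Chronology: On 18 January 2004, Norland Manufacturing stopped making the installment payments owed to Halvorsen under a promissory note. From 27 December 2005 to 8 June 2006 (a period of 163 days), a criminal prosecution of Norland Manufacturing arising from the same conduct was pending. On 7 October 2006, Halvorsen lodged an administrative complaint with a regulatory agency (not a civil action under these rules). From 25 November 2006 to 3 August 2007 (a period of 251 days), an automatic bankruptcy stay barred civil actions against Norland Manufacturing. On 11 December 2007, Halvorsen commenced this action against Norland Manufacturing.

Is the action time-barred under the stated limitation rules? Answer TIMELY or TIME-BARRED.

The limitation period began to run on 18 January 2004.
Adding the 30 months base period to 18 January 2004 gives a deadline of 18 July 2006, before any tolling.
The pending criminal prosecution from 27 December 2005 to 8 June 2006 tolled the period for 163 days, extending the deadline to 28 December 2006.
The period was tolled for 251 days by the automatic bankruptcy stay (25 November 2006 to 3 August 2007), pushing the deadline to 5 September 2007.
None of the other events listed affects the running of the period under the stated rules.
Filing on 11 December 2007 missed the 5 September 2007 deadline — the action is time-barred.

TIME-BARRED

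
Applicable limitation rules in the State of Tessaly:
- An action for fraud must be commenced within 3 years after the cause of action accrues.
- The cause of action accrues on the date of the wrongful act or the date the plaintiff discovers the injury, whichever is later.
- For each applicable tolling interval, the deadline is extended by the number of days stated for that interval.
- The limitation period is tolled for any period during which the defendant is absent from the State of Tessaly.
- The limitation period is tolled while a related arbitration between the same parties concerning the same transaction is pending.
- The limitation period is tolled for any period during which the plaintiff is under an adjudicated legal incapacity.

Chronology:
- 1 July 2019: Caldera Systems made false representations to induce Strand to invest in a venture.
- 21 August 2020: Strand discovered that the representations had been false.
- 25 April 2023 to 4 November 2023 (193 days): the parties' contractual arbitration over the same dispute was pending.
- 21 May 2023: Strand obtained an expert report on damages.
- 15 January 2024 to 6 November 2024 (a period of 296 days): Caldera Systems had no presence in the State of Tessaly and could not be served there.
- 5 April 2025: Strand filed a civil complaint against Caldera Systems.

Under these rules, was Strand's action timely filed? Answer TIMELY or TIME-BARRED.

TIME-BARRED

The claim accrued on 21 August 2020 — the later of the 1 July 2019 act and the 21 August 2020 discovery.
Adding the 3 years base period to 21 August 2020 gives a deadline of 21 August 2023, before any tolling.
The pending related arbitration from 25 April 2023 to 4 November 2023 tolled the period for 193 days, extending the deadline to 1 March 2024.
The defendant's absence from the jurisdiction from 15 January 2024 to 6 November 2024 tolled the period for 296 days, extending the deadline to 22 December 2024.
The other events in the timeline have no effect on the limitation period under the stated rules.
The 5 April 2025 filing falls after the 22 December 2024 deadline; the claim is time-barred.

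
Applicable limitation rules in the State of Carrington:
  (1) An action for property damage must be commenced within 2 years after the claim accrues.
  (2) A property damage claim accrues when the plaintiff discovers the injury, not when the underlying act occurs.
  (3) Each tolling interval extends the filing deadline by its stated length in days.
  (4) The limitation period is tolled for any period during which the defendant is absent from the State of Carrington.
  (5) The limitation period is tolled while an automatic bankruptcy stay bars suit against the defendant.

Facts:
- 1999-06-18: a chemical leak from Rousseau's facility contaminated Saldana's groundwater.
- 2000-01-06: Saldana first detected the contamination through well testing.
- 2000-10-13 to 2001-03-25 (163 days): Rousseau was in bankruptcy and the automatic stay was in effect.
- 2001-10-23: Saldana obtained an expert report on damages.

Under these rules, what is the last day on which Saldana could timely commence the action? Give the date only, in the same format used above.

2002-06-18

The claim did not accrue until Saldana discovered the injury on 2000-01-06; the 1999-06-18 act date does not start the clock under the stated rule.
The untolled deadline — 2 years after 2000-01-06 — is 2002-01-06.
The automatic bankruptcy stay from 2000-10-13 to 2001-03-25 tolled the period for 163 days, extending the deadline to 2002-06-18.
The other events in the timeline have no effect on the limitation period under the stated rules.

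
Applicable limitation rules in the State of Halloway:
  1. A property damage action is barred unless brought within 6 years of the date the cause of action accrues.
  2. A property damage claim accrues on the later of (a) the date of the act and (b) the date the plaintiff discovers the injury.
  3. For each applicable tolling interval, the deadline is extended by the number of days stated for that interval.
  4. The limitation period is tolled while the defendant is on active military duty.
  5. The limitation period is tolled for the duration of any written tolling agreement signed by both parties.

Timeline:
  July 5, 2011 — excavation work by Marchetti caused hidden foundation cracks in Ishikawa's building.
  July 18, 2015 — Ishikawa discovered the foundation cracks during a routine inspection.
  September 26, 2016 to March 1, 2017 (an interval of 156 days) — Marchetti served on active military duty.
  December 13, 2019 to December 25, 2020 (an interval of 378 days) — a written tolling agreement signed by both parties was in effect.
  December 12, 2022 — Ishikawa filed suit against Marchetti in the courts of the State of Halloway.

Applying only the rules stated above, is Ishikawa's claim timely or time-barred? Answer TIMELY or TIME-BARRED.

Taking the later of the act (July 5, 2011) and discovery (July 18, 2015), the claim accrued on July 18, 2015.
6 years from July 18, 2015 is July 18, 2021.
Because the defendant's active military service ran from September 26, 2016 to March 1, 2017, the deadline is extended by 156 days to December 21, 2021.
Because the written tolling agreement ran from December 13, 2019 to December 25, 2020, the deadline is extended by 378 days to January 3, 2023.
Ishikawa filed on December 12, 2022, before the January 3, 2023 deadline, so the action is timely.

TIMELY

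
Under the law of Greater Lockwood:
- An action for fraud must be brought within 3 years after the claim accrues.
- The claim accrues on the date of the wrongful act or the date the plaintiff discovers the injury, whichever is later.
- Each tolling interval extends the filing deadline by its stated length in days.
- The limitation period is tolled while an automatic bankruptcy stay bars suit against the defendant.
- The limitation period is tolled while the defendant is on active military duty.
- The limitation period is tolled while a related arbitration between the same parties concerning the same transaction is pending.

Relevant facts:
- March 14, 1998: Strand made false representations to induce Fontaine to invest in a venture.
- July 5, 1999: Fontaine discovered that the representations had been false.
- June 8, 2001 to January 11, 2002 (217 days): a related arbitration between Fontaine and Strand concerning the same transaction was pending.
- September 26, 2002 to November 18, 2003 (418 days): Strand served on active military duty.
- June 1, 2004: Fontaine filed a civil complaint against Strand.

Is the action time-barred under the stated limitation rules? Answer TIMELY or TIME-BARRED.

TIME-BARRED

The claim accrued on July 5, 1999 — the later of the March 14, 1998 act and the July 5, 1999 discovery.
Adding the 3 years base period to July 5, 1999 gives a deadline of July 5, 2002, before any tolling.
Because the pending related arbitration ran from June 8, 2001 to January 11, 2002, the deadline is extended by 217 days to February 7, 2003.
The defendant's active military service from September 26, 2002 to November 18, 2003 tolled the period for 418 days, extending the deadline to March 31, 2004.
The June 1, 2004 filing falls after the March 31, 2004 deadline; the claim is time-barred.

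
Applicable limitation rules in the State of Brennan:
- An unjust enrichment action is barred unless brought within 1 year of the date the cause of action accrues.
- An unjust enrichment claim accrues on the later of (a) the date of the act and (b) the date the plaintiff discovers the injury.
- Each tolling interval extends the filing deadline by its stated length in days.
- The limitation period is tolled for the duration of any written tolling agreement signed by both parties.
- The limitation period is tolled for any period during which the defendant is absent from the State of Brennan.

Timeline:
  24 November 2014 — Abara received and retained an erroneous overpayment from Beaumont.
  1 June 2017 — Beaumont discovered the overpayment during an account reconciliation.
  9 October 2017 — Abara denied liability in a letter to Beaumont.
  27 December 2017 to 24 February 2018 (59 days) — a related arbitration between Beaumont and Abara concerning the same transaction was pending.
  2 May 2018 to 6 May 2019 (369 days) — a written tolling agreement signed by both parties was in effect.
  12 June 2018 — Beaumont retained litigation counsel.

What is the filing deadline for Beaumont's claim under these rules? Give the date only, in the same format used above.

The claim accrued on 1 June 2017 — the later of the 24 November 2014 act and the 1 June 2017 discovery.
1 year from 1 June 2017 is 1 June 2018.
The period was tolled for 369 days by the written tolling agreement (2 May 2018 to 6 May 2019), pushing the deadline to 5 June 2019.
Although a pending arbitration ran from 27 December 2017 to 24 February 2018, the stated rules do not make that a tolling event, so it is disregarded.
The other events in the timeline have no effect on the limitation period under the stated rules.

5 June 2019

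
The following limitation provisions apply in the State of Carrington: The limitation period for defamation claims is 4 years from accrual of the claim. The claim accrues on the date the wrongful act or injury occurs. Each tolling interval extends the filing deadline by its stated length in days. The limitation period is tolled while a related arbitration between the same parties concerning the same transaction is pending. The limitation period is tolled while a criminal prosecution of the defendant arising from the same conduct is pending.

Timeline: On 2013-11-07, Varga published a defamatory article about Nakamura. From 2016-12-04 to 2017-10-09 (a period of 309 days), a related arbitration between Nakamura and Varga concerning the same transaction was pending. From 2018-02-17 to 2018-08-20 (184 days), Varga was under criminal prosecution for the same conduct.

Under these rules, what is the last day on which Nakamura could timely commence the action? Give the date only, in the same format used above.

The claim accrued on 2013-11-07, the date of the act.
4 years from 2013-11-07 is 2017-11-07.
The pending related arbitration from 2016-12-04 to 2017-10-09 tolled the period for 309 days, extending the deadline to 2018-09-12.
The pending criminal prosecution from 2018-02-17 to 2018-08-20 tolled the period for 184 days, extending the deadline to 2019-03-15.

2019-03-15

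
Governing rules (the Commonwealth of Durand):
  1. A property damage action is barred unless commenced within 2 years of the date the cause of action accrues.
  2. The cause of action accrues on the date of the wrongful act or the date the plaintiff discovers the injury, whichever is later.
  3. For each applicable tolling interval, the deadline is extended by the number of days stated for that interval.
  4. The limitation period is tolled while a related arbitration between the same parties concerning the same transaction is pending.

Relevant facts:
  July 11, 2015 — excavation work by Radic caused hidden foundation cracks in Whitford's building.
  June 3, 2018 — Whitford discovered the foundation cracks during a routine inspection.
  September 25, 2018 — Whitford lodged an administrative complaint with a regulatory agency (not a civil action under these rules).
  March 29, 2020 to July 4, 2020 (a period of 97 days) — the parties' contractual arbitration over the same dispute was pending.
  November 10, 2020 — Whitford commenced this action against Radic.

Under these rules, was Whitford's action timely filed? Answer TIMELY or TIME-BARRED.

The claim accrued on June 3, 2018 — the later of the July 11, 2015 act and the June 3, 2018 discovery.
2 years from June 3, 2018 is June 3, 2020.
Because the pending related arbitration ran from March 29, 2020 to July 4, 2020, the deadline is extended by 97 days to September 8, 2020.
Nothing else in the chronology tolls or restarts the period.
The November 10, 2020 filing falls after the September 8, 2020 deadline; the claim is time-barred.

TIME-BARRED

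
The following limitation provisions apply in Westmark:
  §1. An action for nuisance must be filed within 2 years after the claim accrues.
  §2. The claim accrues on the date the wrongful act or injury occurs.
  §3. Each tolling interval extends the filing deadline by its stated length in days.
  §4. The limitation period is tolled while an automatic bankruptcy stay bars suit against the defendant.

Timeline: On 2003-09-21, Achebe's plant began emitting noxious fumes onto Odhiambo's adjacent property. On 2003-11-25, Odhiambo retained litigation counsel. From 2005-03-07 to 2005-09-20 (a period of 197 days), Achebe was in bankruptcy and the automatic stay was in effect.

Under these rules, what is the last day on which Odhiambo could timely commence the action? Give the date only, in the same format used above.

2006-04-06

The claim accrued on 2003-09-21, when the wrongful act occurred.
Adding the 2 years base period to 2003-09-21 gives a deadline of 2005-09-21, before any tolling.
Because the automatic bankruptcy stay ran from 2005-03-07 to 2005-09-20, the deadline is extended by 197 days to 2006-04-06.
Nothing else in the chronology tolls or restarts the period.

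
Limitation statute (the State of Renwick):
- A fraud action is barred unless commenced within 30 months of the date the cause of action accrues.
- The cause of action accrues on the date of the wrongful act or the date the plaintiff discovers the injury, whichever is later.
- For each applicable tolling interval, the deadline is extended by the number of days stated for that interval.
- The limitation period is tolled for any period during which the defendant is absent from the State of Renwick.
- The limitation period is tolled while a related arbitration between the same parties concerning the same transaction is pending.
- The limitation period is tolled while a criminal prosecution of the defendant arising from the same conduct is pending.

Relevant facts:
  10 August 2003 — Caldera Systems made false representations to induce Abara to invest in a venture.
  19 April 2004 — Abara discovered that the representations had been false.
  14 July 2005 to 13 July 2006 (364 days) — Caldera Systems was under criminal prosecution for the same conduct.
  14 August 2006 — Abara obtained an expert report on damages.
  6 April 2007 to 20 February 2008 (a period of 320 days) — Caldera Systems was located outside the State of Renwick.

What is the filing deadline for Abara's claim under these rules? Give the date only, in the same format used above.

Taking the later of the act (10 August 2003) and discovery (19 April 2004), the claim accrued on 19 April 2004.
Adding the 30 months base period to 19 April 2004 gives a deadline of 19 October 2006, before any tolling.
The period was tolled for 364 days by the pending criminal prosecution (14 July 2005 to 13 July 2006), pushing the deadline to 18 October 2007.
The period was tolled for 320 days by the defendant's absence from the jurisdiction (6 April 2007 to 20 February 2008), pushing the deadline to 2 September 2008.
Nothing else in the chronology tolls or restarts the period.

2 September 2008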